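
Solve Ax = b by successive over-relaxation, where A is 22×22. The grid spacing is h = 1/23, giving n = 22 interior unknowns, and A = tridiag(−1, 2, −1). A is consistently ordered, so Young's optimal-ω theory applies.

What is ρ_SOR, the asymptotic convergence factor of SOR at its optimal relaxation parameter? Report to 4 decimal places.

ρ_SOR = 0.7603

[ρ_J] n=22: ρ(B_J) = cos(π/(n+1)) = cos(π/23) = 0.9907.
1 − cos²(π/23) = sin²(π/23) ⇒ √(1−ρ_J²) = sin(π/23) = 0.13617.
ω* = 2/(1+0.13617) = 1.7603
ρ_SOR = ω* − 1 ≈ 0.7603.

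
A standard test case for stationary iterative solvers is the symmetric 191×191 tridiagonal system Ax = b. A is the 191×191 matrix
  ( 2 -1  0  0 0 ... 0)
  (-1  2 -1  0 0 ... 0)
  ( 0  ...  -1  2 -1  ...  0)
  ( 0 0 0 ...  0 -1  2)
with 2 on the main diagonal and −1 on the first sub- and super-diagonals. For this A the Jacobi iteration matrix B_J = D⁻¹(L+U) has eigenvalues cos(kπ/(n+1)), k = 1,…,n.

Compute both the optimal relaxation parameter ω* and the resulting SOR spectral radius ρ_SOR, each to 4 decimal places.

spectrum of D⁻¹(L+U) = {cos(kπ/192) : 1≤k≤191}; ρ_J = cos(π/192) = 0.9999.
√(1−ρ_J²) simplifies to sin(π/192) = 0.01636.
Then 2/(1+√(1−ρ_J²)) = 2/(1+0.01636); ω* = 2/1.01636 = 1.9678.
and ρ(B_{ω*}) = 1.9678 − 1 = 0.9678.

ω* = 1.9678, ρ_SOR = 0.9678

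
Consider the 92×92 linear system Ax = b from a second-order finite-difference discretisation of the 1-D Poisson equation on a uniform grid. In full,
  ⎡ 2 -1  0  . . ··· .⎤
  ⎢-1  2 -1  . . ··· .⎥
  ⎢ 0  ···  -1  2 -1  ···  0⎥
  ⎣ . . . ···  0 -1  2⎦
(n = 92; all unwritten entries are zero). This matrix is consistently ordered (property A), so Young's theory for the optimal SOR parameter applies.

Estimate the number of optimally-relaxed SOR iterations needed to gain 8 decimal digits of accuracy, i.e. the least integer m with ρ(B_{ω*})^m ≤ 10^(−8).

½·tridiag(1,0,1) at n=92: λ_k = cos(kπ/93); max |λ| at k=1 ⇒ ρ_J = cos(π/93) ≈ 0.9994295.
1 − cos²(π/93) = sin²(π/93) ⇒ √(1−ρ_J²) = sin(π/93) = 0.0337741.
ω* = 2 / (1 + 0.0337741) = 2 / 1.0337741 ≈ 1.9346586.
At ω = 1.9346586 every |λ(B_ω)| = ω−1, so ρ_SOR = 0.9346586.
Need (0.9346586)^m ≤ 10^(−8): m ≥ 8·ln10/|ln 0.9346586| = 18.4207/0.067574 = 272.600 ⇒ m = 273.

m = 273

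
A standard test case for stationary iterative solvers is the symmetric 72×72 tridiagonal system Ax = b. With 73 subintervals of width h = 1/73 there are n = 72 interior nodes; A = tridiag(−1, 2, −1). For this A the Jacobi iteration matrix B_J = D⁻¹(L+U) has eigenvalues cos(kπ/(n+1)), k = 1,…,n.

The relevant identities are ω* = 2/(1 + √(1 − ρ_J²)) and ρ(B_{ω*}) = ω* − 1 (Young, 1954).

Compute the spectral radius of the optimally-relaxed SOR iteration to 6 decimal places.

B_J for the 72×72 system has eigenvalues cos(kπ/73); ρ_J = cos(π/73) = 0.999074.
√(1 − cos²(π/73)) = sin(π/73) ≈ 0.0430222.
Young: ω* = 2/(1+√(1−ρ_J²)) = 2/(1+0.0430222) = 2/1.0430222 = 1.917505.
and ρ(B_{ω*}) = 1.917505 − 1 = 0.917505.

ρ_SOR = 0.917505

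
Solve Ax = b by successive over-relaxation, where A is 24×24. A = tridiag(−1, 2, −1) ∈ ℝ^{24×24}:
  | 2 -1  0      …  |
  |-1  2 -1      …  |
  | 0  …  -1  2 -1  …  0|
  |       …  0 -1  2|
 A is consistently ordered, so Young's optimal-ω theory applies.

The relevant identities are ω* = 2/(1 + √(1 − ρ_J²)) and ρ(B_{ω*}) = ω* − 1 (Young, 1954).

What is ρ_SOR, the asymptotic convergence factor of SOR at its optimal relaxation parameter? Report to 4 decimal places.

½·tridiag(1,0,1) at n=24: λ_k = cos(kπ/25); max |λ| at k=1 ⇒ ρ_J = cos(π/25) ≈ 0.9921.
√(1 − cos²(π/25)) = sin(π/25) ≈ 0.12533.
So ω* = 2/1.12533 = 1.7773 (Young).
At ω = 1.7773 every |λ(B_ω)| = ω−1, so ρ_SOR = 0.7773.

ρ_SOR = 0.7773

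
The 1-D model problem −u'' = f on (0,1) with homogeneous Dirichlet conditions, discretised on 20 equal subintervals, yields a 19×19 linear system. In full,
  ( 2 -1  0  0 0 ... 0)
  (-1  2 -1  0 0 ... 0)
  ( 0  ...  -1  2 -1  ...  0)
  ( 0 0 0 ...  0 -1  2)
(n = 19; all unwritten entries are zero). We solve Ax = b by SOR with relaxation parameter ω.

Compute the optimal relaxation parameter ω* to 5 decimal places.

With n=19, ρ(Jacobi) = cos(π/20) = 0.98769.
√(1−ρ_J²) = |sin(π/20)| = 0.156434
Then 2/(1+√(1−ρ_J²)) = 2/(1+0.156434); ω* = 2/1.156434 = 1.72945.
Hence ρ(B_{ω*}) = 1.72945 − 1 = 0.72945.

ω* = 1.72945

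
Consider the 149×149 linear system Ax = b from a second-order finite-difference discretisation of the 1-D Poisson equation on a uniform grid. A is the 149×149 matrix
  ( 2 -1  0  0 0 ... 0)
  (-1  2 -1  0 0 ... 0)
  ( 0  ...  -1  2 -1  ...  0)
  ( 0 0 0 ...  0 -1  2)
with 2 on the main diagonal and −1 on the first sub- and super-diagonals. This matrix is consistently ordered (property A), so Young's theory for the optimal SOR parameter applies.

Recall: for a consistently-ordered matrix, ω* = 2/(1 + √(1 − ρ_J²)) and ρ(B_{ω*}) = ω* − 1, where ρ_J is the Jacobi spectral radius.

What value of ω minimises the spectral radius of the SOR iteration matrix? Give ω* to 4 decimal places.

B_J for the 149×149 system has eigenvalues cos(kπ/150); ρ_J = cos(π/150) = 0.9998.
√(1−ρ_J²) simplifies to sin(π/150) = 0.02094.
Then 2/(1+√(1−ρ_J²)) = 2/(1+0.02094); ω* = 2/1.02094 = 1.9590.
and ρ(B_{ω*}) = 1.9590 − 1 = 0.9590.

ω* = 1.9590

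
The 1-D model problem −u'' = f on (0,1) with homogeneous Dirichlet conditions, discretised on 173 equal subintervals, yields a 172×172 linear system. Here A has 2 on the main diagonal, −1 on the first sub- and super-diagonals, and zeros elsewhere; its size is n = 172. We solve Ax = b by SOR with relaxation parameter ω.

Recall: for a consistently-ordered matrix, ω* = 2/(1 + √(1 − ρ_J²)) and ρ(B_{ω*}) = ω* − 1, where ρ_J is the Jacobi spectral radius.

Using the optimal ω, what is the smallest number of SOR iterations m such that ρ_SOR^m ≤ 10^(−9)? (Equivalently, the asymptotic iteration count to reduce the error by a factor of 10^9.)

m = 571

½·tridiag(1,0,1) at n=172: λ_k = cos(kπ/173); max |λ| at k=1 ⇒ ρ_J = cos(π/173) ≈ 0.9998351.
√(1−ρ_J²) simplifies to sin(π/173) = 0.0181585.
[ω*] 2 ÷ (1 + 0.0181585) = 2 ÷ 1.0181585 = 1.9643307.
ρ(B_{ω*}) = ω*−1 = 0.9643307
9·ln10 = 20.7233; −ln(0.9643307) = 0.036321; m = ⌈20.7233/0.036321⌉ = ⌈570.560⌉ = 571.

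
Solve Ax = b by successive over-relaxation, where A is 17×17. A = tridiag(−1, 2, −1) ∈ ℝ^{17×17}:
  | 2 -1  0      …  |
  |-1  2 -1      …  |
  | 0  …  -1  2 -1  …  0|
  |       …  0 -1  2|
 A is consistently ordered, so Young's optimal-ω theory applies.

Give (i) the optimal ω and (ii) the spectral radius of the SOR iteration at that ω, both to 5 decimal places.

spectrum of D⁻¹(L+U) = {cos(kπ/18) : 1≤k≤17}; ρ_J = cos(π/18) = 0.98481.
1 − cos²(π/18) = sin²(π/18) ⇒ √(1−ρ_J²) = sin(π/18) = 0.173648.
Young: ω* = 2/(1+√(1−ρ_J²)) = 2/(1+0.173648) = 2/1.173648 = 1.70409.
ρ_SOR = ω* − 1 = 1.70409 − 1 = 0.70409.

ω* = 1.70409, ρ_SOR = 0.70409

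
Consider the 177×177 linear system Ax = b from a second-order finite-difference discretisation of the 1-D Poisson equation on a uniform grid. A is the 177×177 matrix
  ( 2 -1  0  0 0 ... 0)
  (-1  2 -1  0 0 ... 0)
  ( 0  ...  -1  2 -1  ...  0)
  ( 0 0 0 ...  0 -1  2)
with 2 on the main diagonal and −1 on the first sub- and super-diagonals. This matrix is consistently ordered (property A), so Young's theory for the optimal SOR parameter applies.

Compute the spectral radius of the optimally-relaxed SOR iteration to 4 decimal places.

½·tridiag(1,0,1) at n=177: λ_k = cos(kπ/178); max |λ| at k=1 ⇒ ρ_J = cos(π/178) ≈ 0.9998.
√(1 − cos²(π/178)) = sin(π/178) ≈ 0.01765.
[ω*] 2 ÷ (1 + 0.01765) = 2 ÷ 1.01765 = 1.9653.
At ω = 1.9653 every |λ(B_ω)| = ω−1, so ρ_SOR = 0.9653.

ρ_SOR = 0.9653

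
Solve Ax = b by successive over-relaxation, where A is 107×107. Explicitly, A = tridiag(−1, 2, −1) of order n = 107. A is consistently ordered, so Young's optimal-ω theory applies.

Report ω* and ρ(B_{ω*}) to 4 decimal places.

B_J for the 107×107 system has eigenvalues cos(kπ/108); ρ_J = cos(π/108) = 0.9996.
√(1−ρ_J²) = |sin(π/108)| = 0.02908
[ω*] 2 ÷ (1 + 0.02908) = 2 ÷ 1.02908 = 1.9435.
ρ_SOR = ω* − 1 ≈ 0.9435.

ω* = 1.9435, ρ_SOR = 0.9435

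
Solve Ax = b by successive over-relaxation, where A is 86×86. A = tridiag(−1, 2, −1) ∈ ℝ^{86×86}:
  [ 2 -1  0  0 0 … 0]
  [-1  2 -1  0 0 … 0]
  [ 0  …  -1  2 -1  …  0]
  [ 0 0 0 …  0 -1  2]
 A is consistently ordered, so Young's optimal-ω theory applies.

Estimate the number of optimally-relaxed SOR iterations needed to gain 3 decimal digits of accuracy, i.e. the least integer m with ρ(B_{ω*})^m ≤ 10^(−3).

m = 96

ρ_J = max_k |cos(kπ/87)| = cos(π/87) = 0.9993481
√(1 − cos²(π/87)) = sin(π/87) ≈ 0.0361024.
ω* = 2/(1+0.0361024) = 1.9303111
At ω = 1.9303111 every |λ(B_ω)| = ω−1, so ρ_SOR = 0.9303111.
ρ_SOR^m ≤ 10^(−3) ⇔ m ≥ 3·ln10/(−ln 0.9303111) = 6.90776/0.0722362 = 95.627; m = ⌈95.627⌉ = 96.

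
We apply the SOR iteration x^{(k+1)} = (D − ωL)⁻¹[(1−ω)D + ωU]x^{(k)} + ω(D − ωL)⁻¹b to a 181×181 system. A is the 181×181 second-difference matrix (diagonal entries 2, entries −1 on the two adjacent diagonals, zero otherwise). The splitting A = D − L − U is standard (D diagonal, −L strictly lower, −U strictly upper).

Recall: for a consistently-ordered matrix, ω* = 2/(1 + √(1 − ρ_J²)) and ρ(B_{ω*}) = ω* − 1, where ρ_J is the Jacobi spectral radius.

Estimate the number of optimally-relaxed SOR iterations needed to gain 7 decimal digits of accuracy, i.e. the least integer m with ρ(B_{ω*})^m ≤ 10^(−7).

ρ_J = max_k |cos(kπ/182)| = cos(π/182) = 0.9998510
root = sin(π/182) = 0.0172606  (since 1−cos² = sin²).
[ω*] 2 ÷ (1 + 0.0172606) = 2 ÷ 1.0172606 = 1.9660645.
ρ_SOR = ω* − 1 ≈ 0.9660645.
ρ_SOR^m ≤ 10^(−7) ⇔ m ≥ 7·ln10/(−ln 0.9660645) = 16.1181/0.0345247 = 466.857; m = ⌈466.857⌉ = 467.

m = 467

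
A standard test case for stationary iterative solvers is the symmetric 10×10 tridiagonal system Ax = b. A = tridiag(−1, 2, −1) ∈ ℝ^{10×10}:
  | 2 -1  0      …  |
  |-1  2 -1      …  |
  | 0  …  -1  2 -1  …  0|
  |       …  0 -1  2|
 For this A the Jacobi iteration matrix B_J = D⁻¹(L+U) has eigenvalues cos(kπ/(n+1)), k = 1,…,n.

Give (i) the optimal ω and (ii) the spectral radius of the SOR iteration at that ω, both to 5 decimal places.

ω* = 1.56039, ρ_SOR = 0.56039

½·tridiag(1,0,1) at n=10: λ_k = cos(kπ/11); max |λ| at k=1 ⇒ ρ_J = cos(π/11) ≈ 0.95949.
1 − cos²(π/11) = sin²(π/11) ⇒ √(1−ρ_J²) = sin(π/11) = 0.281733.
Then 2/(1+√(1−ρ_J²)) = 2/(1+0.281733); ω* = 2/1.281733 = 1.56039.
At ω = 1.56039 every |λ(B_ω)| = ω−1, so ρ_SOR = 0.56039.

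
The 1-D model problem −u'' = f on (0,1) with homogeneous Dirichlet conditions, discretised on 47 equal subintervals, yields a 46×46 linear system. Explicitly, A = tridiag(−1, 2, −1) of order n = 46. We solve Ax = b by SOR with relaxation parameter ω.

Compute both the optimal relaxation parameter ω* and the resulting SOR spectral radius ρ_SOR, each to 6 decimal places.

ω* = 1.874779, ρ_SOR = 0.874779

ρ_J = max_k |cos(kπ/47)| = cos(π/47) = 0.997767
√(1 − cos²(π/47)) = sin(π/47) ≈ 0.0667926.
ω* = 2/(1+0.0667926) = 1.874779
and ρ(B_{ω*}) = 1.874779 − 1 = 0.874779.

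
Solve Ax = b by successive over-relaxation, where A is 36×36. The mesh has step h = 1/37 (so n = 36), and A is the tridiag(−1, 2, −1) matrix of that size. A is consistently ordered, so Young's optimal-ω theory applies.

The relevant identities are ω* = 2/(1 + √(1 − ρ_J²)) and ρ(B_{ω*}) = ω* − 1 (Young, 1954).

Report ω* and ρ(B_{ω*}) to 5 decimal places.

n=36: λ(B_J) = 1 − λ(A)/2 = cos(kπ/37); k=1 gives ρ_J = 0.99640.
√(1−ρ_J²) = |sin(π/37)| = 0.084806
Young: ω* = 2/(1+√(1−ρ_J²)) = 2/(1+0.084806) = 2/1.084806 = 1.84365.
Hence ρ(B_{ω*}) = 1.84365 − 1 = 0.84365.

ω* = 1.84365, ρ_SOR = 0.84365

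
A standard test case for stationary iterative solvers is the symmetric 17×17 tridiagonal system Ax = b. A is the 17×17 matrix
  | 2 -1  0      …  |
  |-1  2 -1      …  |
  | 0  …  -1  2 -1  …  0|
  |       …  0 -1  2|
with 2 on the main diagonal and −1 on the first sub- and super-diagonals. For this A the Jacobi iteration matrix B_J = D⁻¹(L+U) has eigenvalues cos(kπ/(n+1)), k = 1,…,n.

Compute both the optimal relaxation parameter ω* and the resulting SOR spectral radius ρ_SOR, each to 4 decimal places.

ω* = 1.7041, ρ_SOR = 0.7041

B_J for the 17×17 system has eigenvalues cos(kπ/18); ρ_J = cos(π/18) = 0.9848.
root = sin(π/18) = 0.17365  (since 1−cos² = sin²).
Then 2/(1+√(1−ρ_J²)) = 2/(1+0.17365); ω* = 2/1.17365 = 1.7041.
ρ(B_{ω*}) = ω*−1 = 0.7041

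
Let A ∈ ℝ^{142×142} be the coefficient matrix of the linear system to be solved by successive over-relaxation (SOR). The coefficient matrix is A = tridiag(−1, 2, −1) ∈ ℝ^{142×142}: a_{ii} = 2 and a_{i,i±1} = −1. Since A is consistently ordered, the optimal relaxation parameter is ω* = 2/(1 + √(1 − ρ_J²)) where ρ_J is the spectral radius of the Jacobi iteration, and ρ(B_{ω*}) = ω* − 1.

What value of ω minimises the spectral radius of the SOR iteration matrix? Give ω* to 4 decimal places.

n=142: λ(B_J) = 1 − λ(A)/2 = cos(kπ/143); k=1 gives ρ_J = 0.9998.
√(1−ρ_J²) simplifies to sin(π/143) = 0.02197.
ω* = 2/(1+0.02197) = 1.9570
ρ_SOR = ω* − 1 ≈ 0.9570.

ω* = 1.9570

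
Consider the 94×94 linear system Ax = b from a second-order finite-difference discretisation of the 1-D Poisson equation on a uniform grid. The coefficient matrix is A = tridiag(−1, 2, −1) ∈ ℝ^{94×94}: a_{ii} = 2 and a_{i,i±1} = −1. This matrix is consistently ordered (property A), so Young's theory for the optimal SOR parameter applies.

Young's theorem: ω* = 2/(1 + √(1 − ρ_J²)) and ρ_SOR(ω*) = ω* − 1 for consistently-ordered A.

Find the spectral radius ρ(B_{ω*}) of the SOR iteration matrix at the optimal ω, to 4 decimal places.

spectrum of D⁻¹(L+U) = {cos(kπ/95) : 1≤k≤94}; ρ_J = cos(π/95) = 0.9995.
root = sin(π/95) = 0.03306  (since 1−cos² = sin²).
Then 2/(1+√(1−ρ_J²)) = 2/(1+0.03306); ω* = 2/1.03306 = 1.9360.
Hence ρ(B_{ω*}) = 1.9360 − 1 = 0.9360.

ρ_SOR = 0.9360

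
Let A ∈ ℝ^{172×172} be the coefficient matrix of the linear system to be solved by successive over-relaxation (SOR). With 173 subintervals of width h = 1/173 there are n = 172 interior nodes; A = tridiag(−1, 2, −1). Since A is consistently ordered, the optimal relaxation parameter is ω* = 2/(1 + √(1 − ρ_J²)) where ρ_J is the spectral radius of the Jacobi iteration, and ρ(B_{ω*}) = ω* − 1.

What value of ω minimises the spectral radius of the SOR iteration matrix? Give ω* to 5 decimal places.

n=172: λ(B_J) = 1 − λ(A)/2 = cos(kπ/173); k=1 gives ρ_J = 0.99984.
√(1 − cos²(π/173)) = sin(π/173) ≈ 0.018158.
[ω*] 2 ÷ (1 + 0.018158) = 2 ÷ 1.018158 = 1.96433.
ρ_SOR = ω* − 1 ≈ 0.96433.

ω* = 1.96433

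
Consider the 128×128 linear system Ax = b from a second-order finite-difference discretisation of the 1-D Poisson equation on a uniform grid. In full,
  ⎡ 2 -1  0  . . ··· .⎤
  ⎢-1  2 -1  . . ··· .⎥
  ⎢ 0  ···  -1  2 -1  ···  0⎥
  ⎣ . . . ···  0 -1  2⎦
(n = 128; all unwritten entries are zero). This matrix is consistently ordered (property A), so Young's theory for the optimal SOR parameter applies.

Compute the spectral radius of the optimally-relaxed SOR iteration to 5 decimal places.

ρ_SOR = 0.95246

ρ_J = max_k |cos(kπ/129)| = cos(π/129) = 0.99970
√(1 − cos²(π/129)) = sin(π/129) ≈ 0.024351.
[ω*] 2 ÷ (1 + 0.024351) = 2 ÷ 1.024351 = 1.95246.
[ρ_SOR] ω* − 1 = 0.95246.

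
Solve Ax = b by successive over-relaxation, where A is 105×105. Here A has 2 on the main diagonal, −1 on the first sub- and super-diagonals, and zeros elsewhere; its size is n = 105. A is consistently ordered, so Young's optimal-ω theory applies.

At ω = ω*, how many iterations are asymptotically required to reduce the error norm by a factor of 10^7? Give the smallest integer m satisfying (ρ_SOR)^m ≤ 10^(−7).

m = 272

ρ_J = max_k |cos(kπ/106)| = cos(π/106) = 0.9995608
√(1 − cos²(π/106)) = sin(π/106) ≈ 0.0296333.
Then 2/(1+√(1−ρ_J²)) = 2/(1+0.0296333); ω* = 2/1.0296333 = 1.9424391.
ρ(B_{ω*}) = ω*−1 = 0.9424391
Need (0.9424391)^m ≤ 10^(−7): m ≥ 7·ln10/|ln 0.9424391| = 16.1181/0.059284 = 271.879 ⇒ m = 272.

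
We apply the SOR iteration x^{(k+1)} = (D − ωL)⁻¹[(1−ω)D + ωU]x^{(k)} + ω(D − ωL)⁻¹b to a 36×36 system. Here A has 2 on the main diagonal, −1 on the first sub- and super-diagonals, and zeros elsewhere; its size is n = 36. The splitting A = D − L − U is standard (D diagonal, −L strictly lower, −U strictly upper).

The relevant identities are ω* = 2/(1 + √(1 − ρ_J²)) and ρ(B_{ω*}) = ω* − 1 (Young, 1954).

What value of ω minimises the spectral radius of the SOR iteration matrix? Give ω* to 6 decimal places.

B_J for the 36×36 system has eigenvalues cos(kπ/37); ρ_J = cos(π/37) = 0.996397.
√(1−ρ_J²) simplifies to sin(π/37) = 0.0848059.
ω* = 2/(1+0.0848059) = 1.843648
ρ(B_{ω*}) = ω*−1 = 0.843648

ω* = 1.843648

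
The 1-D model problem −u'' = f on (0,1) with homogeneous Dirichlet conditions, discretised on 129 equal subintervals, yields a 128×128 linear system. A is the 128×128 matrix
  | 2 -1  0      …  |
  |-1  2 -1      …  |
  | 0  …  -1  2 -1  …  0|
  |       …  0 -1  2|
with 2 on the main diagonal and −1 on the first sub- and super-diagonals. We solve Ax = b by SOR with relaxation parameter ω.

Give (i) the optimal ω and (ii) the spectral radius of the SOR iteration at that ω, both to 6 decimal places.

½·tridiag(1,0,1) at n=128: λ_k = cos(kπ/129); max |λ| at k=1 ⇒ ρ_J = cos(π/129) ≈ 0.999703.
root = sin(π/129) = 0.0243510  (since 1−cos² = sin²).
ω* = 2/(1+0.0243510) = 1.952456
At ω = 1.952456 every |λ(B_ω)| = ω−1, so ρ_SOR = 0.952456.

ω* = 1.952456, ρ_SOR = 0.952456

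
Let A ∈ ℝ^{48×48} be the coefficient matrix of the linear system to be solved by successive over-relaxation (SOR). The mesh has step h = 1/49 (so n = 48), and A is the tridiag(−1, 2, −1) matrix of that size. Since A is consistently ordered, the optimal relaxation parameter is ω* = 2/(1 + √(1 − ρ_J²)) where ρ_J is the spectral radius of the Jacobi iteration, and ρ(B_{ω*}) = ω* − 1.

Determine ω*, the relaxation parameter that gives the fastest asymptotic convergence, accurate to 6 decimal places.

ω* = 1.879575

spectrum of D⁻¹(L+U) = {cos(kπ/49) : 1≤k≤48}; ρ_J = cos(π/49) = 0.997945.
√(1−ρ_J²) = |sin(π/49)| = 0.0640702
ω* = 2/(1+0.0640702) = 1.879575
and ρ(B_{ω*}) = 1.879575 − 1 = 0.879575.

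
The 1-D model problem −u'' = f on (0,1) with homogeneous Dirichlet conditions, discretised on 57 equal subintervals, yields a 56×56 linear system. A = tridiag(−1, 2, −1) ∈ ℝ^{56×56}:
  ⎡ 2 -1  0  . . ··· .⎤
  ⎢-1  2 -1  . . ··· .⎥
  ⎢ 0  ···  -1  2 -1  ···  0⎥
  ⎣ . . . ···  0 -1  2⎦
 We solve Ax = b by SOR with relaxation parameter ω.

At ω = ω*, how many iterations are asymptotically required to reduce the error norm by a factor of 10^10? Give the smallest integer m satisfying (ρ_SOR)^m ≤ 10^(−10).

m = 209

n=56: λ(B_J) = 1 − λ(A)/2 = cos(kπ/57); k=1 gives ρ_J = 0.9984815.
√(1−ρ_J²) = |sin(π/57)| = 0.0550878
So ω* = 2/1.0550878 = 1.8955768 (Young).
[ρ_SOR] ω* − 1 = 0.8955768.
Need (0.8955768)^m ≤ 10^(−10): m ≥ 10·ln10/|ln 0.8955768| = 23.0259/0.110287 = 208.782 ⇒ m = 209.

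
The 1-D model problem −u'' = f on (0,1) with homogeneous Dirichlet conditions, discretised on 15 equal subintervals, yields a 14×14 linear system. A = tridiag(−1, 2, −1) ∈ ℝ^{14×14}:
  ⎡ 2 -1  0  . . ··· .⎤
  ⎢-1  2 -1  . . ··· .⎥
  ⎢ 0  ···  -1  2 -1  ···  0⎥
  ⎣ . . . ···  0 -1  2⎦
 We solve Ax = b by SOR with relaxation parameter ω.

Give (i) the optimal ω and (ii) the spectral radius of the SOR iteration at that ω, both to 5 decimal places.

½·tridiag(1,0,1) at n=14: λ_k = cos(kπ/15); max |λ| at k=1 ⇒ ρ_J = cos(π/15) ≈ 0.97815.
√(1 − cos²(π/15)) = sin(π/15) ≈ 0.207912.
Young: ω* = 2/(1+√(1−ρ_J²)) = 2/(1+0.207912) = 2/1.207912 = 1.65575.
ρ(B_{ω*}) = ω*−1 = 0.65575

ω* = 1.65575, ρ_SOR = 0.65575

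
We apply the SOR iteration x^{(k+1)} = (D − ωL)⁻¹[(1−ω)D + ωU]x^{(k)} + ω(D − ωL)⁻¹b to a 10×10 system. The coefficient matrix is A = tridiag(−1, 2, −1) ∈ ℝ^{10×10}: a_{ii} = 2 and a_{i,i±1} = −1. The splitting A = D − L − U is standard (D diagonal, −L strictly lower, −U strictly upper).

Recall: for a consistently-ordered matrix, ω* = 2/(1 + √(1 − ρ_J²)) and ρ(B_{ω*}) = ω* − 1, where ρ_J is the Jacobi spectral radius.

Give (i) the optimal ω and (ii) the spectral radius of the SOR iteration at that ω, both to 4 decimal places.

n=10: λ(B_J) = 1 − λ(A)/2 = cos(kπ/11); k=1 gives ρ_J = 0.9595.
1 − cos²(π/11) = sin²(π/11) ⇒ √(1−ρ_J²) = sin(π/11) = 0.28173.
ω* = 2 / (1 + 0.28173) = 2 / 1.28173 ≈ 1.5604.
Hence ρ(B_{ω*}) = 1.5604 − 1 = 0.5604.

ω* = 1.5604, ρ_SOR = 0.5604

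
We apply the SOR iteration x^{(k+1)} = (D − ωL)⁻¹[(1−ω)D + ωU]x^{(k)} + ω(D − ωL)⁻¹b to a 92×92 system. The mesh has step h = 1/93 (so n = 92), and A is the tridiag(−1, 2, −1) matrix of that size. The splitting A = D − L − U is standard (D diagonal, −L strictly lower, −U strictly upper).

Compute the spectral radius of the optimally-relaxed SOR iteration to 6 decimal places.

[ρ_J] n=92: ρ(B_J) = cos(π/(n+1)) = cos(π/93) = 0.999429.
1 − cos²(π/93) = sin²(π/93) ⇒ √(1−ρ_J²) = sin(π/93) = 0.0337741.
[ω*] 2 ÷ (1 + 0.0337741) = 2 ÷ 1.0337741 = 1.934659.
ρ_SOR = ω* − 1 = 1.934659 − 1 = 0.934659.

ρ_SOR = 0.934659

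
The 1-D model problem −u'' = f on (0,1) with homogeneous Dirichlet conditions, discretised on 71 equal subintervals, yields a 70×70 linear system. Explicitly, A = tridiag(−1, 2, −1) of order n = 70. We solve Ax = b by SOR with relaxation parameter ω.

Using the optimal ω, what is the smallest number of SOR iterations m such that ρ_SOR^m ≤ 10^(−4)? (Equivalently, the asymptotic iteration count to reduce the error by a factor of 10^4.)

B_J for the 70×70 system has eigenvalues cos(kπ/71); ρ_J = cos(π/71) = 0.9990212.
root = sin(π/71) = 0.0442333  (since 1−cos² = sin²).
ω* = 2/(1+0.0442333) = 1.9152808
ρ_SOR = ω* − 1 ≈ 0.9152808.
m ≥ 4·ln10 / (−ln 0.9152808) = 104.043; smallest integer m = 105.

m = 105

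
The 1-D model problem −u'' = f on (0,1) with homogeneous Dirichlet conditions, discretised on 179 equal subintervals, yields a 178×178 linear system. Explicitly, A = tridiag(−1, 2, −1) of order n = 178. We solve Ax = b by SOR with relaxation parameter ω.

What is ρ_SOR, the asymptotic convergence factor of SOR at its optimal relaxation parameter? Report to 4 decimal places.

B_J for the 178×178 system has eigenvalues cos(kπ/179); ρ_J = cos(π/179) = 0.9998.
√(1 − cos²(π/179)) = sin(π/179) ≈ 0.01755.
ω* = 2/(1 + 0.01755) = 2/1.01755 = 1.9655.
Hence ρ(B_{ω*}) = 1.9655 − 1 = 0.9655.

ρ_SOR = 0.9655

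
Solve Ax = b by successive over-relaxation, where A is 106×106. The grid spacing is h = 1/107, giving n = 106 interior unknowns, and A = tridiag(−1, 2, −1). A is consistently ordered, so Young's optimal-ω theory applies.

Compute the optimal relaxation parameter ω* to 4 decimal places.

ω* = 1.9430

With n=106, ρ(Jacobi) = cos(π/107) = 0.9996.
√(1 − cos²(π/107)) = sin(π/107) ≈ 0.02936.
[ω*] 2 ÷ (1 + 0.02936) = 2 ÷ 1.02936 = 1.9430.
[ρ_SOR] ω* − 1 = 0.9430.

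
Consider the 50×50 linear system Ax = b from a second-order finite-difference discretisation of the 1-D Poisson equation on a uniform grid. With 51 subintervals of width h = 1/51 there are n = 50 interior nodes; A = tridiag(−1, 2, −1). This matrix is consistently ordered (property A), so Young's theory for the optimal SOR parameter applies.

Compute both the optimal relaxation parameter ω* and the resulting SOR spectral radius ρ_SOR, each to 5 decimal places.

ω* = 1.88402, ρ_SOR = 0.88402

ρ_J = max_k |cos(kπ/51)| = cos(π/51) = 0.99810
√(1−ρ_J²) simplifies to sin(π/51) = 0.061561.
So ω* = 2/1.061561 = 1.88402 (Young).
[ρ_SOR] ω* − 1 = 0.88402.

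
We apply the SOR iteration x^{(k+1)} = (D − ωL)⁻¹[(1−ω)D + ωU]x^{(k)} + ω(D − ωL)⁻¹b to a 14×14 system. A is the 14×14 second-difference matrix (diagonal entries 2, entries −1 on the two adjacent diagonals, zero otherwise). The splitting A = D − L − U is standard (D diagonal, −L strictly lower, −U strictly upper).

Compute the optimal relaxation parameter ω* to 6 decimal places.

n=14: λ(B_J) = 1 − λ(A)/2 = cos(kπ/15); k=1 gives ρ_J = 0.978148.
√(1−ρ_J²) simplifies to sin(π/15) = 0.2079117.
Then 2/(1+√(1−ρ_J²)) = 2/(1+0.2079117); ω* = 2/1.2079117 = 1.655750.
Hence ρ(B_{ω*}) = 1.655750 − 1 = 0.655750.

ω* = 1.655750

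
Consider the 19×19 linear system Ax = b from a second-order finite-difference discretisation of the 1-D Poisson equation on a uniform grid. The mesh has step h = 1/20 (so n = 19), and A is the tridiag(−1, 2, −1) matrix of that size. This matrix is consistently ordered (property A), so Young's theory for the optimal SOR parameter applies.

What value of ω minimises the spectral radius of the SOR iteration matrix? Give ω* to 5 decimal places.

ω* = 1.72945

n=19: λ(B_J) = 1 − λ(A)/2 = cos(kπ/20); k=1 gives ρ_J = 0.98769.
√(1−ρ_J²) simplifies to sin(π/20) = 0.156434.
Then 2/(1+√(1−ρ_J²)) = 2/(1+0.156434); ω* = 2/1.156434 = 1.72945.
and ρ(B_{ω*}) = 1.72945 − 1 = 0.72945.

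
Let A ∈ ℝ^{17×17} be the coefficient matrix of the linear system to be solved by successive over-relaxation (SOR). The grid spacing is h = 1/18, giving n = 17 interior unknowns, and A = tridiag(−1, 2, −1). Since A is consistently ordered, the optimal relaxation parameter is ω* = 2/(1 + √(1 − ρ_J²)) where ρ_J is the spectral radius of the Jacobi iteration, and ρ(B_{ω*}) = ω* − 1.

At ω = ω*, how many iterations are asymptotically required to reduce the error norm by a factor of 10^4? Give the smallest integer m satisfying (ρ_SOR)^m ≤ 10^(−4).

ρ_J = max_k |cos(kπ/18)| = cos(π/18) = 0.9848078
√(1−ρ_J²) simplifies to sin(π/18) = 0.1736482.
ω* = 2/(1+0.1736482) = 1.7040882
[ρ_SOR] ω* − 1 = 0.7040882.
(0.7040882)^m ≤ 10^{−4}  ⇒  m·ln(0.7040882) ≤ −4·ln10  ⇒  m ≥ 26.251  ⇒  m = 27

m = 27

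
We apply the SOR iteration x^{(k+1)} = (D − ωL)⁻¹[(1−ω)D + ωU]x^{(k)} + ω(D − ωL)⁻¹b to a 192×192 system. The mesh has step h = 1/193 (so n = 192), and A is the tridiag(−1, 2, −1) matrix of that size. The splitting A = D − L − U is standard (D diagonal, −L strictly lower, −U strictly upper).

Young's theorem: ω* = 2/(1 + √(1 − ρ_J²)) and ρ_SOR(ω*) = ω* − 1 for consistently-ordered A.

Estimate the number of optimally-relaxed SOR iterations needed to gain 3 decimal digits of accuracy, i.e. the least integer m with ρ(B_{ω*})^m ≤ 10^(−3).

m = 213

[ρ_J] n=192: ρ(B_J) = cos(π/(n+1)) = cos(π/193) = 0.9998675.
root = sin(π/193) = 0.0162770  (since 1−cos² = sin²).
ω* = 2 / (1 + 0.0162770) = 2 / 1.0162770 ≈ 1.9679674.
ρ_SOR = ω* − 1 ≈ 0.9679674.
ρ_SOR^m ≤ 10^(−3) ⇔ m ≥ 3·ln10/(−ln 0.9679674) = 6.90776/0.0325569 = 212.175; m = ⌈212.175⌉ = 213.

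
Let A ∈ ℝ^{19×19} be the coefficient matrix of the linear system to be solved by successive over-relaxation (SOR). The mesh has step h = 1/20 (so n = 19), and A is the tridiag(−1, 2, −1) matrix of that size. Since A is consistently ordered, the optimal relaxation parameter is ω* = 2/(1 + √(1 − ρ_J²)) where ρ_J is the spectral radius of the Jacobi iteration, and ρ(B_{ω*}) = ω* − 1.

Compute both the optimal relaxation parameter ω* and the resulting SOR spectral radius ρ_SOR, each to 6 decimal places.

ω* = 1.729454, ρ_SOR = 0.729454

spectrum of D⁻¹(L+U) = {cos(kπ/20) : 1≤k≤19}; ρ_J = cos(π/20) = 0.987688.
√(1−ρ_J²) = |sin(π/20)| = 0.1564345
Young: ω* = 2/(1+√(1−ρ_J²)) = 2/(1+0.1564345) = 2/1.1564345 = 1.729454.
[ρ_SOR] ω* − 1 = 0.729454.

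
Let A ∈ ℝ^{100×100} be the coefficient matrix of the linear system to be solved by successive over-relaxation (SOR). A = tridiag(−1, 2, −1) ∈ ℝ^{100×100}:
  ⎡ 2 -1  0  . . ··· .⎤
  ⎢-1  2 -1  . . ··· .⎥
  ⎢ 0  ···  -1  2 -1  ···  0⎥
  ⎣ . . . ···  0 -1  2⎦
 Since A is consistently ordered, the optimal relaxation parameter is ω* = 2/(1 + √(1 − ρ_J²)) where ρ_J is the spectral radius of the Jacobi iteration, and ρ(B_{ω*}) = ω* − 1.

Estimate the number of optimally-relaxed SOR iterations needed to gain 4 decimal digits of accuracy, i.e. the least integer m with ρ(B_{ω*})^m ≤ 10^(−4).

B_J for the 100×100 system has eigenvalues cos(kπ/101); ρ_J = cos(π/101) = 0.9995163.
1 − cos²(π/101) = sin²(π/101) ⇒ √(1−ρ_J²) = sin(π/101) = 0.0310999.
Then 2/(1+√(1−ρ_J²)) = 2/(1+0.0310999); ω* = 2/1.0310999 = 1.9396763.
[ρ_SOR] ω* − 1 = 0.9396763.
4·ln10 = 9.21034; −ln(0.9396763) = 0.0622198; m = ⌈9.21034/0.0622198⌉ = ⌈148.029⌉ = 149.

m = 149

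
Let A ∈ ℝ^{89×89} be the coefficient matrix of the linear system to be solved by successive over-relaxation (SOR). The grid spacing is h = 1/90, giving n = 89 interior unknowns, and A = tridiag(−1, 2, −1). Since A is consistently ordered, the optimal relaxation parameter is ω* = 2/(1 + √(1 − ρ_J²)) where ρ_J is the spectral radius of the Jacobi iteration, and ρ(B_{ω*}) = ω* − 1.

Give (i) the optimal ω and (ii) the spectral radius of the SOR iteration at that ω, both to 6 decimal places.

ω* = 1.932555, ρ_SOR = 0.932555

spectrum of D⁻¹(L+U) = {cos(kπ/90) : 1≤k≤89}; ρ_J = cos(π/90) = 0.999391.
√(1−ρ_J²) = |sin(π/90)| = 0.0348995
Then 2/(1+√(1−ρ_J²)) = 2/(1+0.0348995); ω* = 2/1.0348995 = 1.932555.
At ω = 1.932555 every |λ(B_ω)| = ω−1, so ρ_SOR = 0.932555.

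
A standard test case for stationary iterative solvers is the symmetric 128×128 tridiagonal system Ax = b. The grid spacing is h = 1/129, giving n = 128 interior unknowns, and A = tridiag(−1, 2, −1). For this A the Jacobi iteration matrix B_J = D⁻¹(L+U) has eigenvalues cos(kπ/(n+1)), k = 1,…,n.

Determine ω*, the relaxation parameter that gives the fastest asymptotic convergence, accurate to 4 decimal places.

ω* = 1.9525

spectrum of D⁻¹(L+U) = {cos(kπ/129) : 1≤k≤128}; ρ_J = cos(π/129) = 0.9997.
√(1 − cos²(π/129)) = sin(π/129) ≈ 0.02435.
Young: ω* = 2/(1+√(1−ρ_J²)) = 2/(1+0.02435) = 2/1.02435 = 1.9525.
ρ_SOR = ω* − 1 = 1.9525 − 1 = 0.9525.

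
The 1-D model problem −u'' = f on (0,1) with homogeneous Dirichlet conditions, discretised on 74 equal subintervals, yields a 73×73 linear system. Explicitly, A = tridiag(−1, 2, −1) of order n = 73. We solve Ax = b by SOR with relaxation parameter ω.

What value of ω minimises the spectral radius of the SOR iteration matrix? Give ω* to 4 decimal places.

B_J for the 73×73 system has eigenvalues cos(kπ/74); ρ_J = cos(π/74) = 0.9991.
1 − cos²(π/74) = sin²(π/74) ⇒ √(1−ρ_J²) = sin(π/74) = 0.04244.
ω* = 2 / (1 + 0.04244) = 2 / 1.04244 ≈ 1.9186.
ρ_SOR = ω* − 1 ≈ 0.9186.

ω* = 1.9186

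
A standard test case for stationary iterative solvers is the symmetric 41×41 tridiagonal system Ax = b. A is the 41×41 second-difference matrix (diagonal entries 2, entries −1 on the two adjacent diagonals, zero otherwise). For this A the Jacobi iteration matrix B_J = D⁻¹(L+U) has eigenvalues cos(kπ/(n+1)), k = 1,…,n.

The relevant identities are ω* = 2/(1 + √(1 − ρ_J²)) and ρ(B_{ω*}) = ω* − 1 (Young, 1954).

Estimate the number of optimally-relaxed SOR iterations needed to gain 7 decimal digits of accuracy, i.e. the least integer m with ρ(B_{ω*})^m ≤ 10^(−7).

m = 108

n=41: λ(B_J) = 1 − λ(A)/2 = cos(kπ/42); k=1 gives ρ_J = 0.9972038.
√(1 − cos²(π/42)) = sin(π/42) ≈ 0.0747301.
So ω* = 2/1.0747301 = 1.8609323 (Young).
ρ_SOR = ω* − 1 ≈ 0.8609323.
m ≥ 7·ln10 / (−ln 0.8609323) = 107.641; smallest integer m = 108.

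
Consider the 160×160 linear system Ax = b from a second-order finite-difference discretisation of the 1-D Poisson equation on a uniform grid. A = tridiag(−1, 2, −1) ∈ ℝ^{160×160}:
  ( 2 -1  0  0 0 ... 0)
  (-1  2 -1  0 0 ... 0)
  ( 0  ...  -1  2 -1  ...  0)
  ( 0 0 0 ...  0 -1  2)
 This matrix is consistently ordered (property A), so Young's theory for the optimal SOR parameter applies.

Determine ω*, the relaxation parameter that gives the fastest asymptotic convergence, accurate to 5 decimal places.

ω* = 1.96172

[ρ_J] n=160: ρ(B_J) = cos(π/(n+1)) = cos(π/161) = 0.99981.
root = sin(π/161) = 0.019512  (since 1−cos² = sin²).
So ω* = 2/1.019512 = 1.96172 (Young).
ρ_SOR = ω* − 1 ≈ 0.96172.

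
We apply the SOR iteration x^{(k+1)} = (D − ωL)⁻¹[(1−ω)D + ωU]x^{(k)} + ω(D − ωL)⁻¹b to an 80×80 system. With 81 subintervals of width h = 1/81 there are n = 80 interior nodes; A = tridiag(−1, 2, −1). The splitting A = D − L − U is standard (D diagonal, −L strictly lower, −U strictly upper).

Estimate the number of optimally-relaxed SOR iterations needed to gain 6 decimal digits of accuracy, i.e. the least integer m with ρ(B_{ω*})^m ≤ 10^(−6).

ρ_J = max_k |cos(kπ/81)| = cos(π/81) = 0.9992480
root = sin(π/81) = 0.0387754  (since 1−cos² = sin²).
ω* = 2/(1+0.0387754) = 1.9253440
ρ(B_{ω*}) = ω*−1 = 0.9253440
m ≥ 6·ln10 / (−ln 0.9253440) = 178.058; smallest integer m = 179.

m = 179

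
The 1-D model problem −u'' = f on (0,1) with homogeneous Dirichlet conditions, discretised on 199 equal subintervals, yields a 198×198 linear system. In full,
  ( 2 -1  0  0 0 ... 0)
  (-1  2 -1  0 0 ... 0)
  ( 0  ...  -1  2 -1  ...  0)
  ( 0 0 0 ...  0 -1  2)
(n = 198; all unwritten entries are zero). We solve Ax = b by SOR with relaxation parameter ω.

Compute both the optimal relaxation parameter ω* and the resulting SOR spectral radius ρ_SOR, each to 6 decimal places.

spectrum of D⁻¹(L+U) = {cos(kπ/199) : 1≤k≤198}; ρ_J = cos(π/199) = 0.999875.
1 − cos²(π/199) = sin²(π/199) ⇒ √(1−ρ_J²) = sin(π/199) = 0.0157862.
[ω*] 2 ÷ (1 + 0.0157862) = 2 ÷ 1.0157862 = 1.968918.
[ρ_SOR] ω* − 1 = 0.968918.

ω* = 1.968918, ρ_SOR = 0.968918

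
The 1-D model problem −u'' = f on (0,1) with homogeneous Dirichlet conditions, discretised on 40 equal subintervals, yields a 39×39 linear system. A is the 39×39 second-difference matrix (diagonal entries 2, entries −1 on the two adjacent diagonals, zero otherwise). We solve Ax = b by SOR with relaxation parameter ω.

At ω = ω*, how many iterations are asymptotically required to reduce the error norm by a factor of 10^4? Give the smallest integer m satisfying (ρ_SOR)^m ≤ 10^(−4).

m = 59

spectrum of D⁻¹(L+U) = {cos(kπ/40) : 1≤k≤39}; ρ_J = cos(π/40) = 0.9969173.
root = sin(π/40) = 0.0784591  (since 1−cos² = sin²).
Then 2/(1+√(1−ρ_J²)) = 2/(1+0.0784591); ω* = 2/1.0784591 = 1.8544978.
ρ(B_{ω*}) = ω*−1 = 0.8544978
Need (0.8544978)^m ≤ 10^(−4): m ≥ 4·ln10/|ln 0.8544978| = 9.21034/0.157241 = 58.575 ⇒ m = 59.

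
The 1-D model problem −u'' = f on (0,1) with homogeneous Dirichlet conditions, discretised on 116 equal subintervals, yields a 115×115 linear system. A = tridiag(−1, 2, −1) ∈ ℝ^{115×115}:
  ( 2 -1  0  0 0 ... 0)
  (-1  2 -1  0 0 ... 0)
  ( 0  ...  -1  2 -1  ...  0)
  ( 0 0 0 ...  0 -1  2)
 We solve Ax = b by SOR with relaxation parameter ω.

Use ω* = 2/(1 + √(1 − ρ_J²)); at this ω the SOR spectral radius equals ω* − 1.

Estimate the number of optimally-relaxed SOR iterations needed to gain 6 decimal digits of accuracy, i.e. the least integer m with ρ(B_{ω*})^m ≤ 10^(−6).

With n=115, ρ(Jacobi) = cos(π/116) = 0.9996333.
√(1 − cos²(π/116)) = sin(π/116) ≈ 0.0270794.
Young: ω* = 2/(1+√(1−ρ_J²)) = 2/(1+0.0270794) = 2/1.0270794 = 1.9472691.
Hence ρ(B_{ω*}) = 1.9472691 − 1 = 0.9472691.
ρ_SOR^m ≤ 10^(−6) ⇔ m ≥ 6·ln10/(−ln 0.9472691) = 13.8155/0.0541721 = 255.030; m = ⌈255.030⌉ = 256.

m = 256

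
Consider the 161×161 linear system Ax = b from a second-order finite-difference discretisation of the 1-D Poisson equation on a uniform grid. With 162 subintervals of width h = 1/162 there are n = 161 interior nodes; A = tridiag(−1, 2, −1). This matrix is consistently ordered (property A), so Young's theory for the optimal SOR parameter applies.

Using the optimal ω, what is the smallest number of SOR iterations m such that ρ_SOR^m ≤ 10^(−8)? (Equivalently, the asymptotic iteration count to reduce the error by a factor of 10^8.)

m = 475

n=161: λ(B_J) = 1 − λ(A)/2 = cos(kπ/162); k=1 gives ρ_J = 0.9998120.
√(1−ρ_J²) = |sin(π/162)| = 0.0193913
Young: ω* = 2/(1+√(1−ρ_J²)) = 2/(1+0.0193913) = 2/1.0193913 = 1.9619551.
ρ_SOR = ω* − 1 ≈ 0.9619551.
8·ln10 = 18.4207; −ln(0.9619551) = 0.0387875; m = ⌈18.4207/0.0387875⌉ = ⌈474.913⌉ = 475.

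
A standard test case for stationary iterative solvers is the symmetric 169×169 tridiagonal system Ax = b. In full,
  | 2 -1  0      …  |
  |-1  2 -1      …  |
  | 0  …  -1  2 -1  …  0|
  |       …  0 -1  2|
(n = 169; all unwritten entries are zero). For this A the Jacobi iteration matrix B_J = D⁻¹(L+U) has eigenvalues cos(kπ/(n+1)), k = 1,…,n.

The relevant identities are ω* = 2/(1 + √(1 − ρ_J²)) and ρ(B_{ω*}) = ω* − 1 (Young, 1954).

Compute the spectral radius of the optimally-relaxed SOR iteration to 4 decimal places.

ρ_J = max_k |cos(kπ/170)| = cos(π/170) = 0.9998
root = sin(π/170) = 0.01848  (since 1−cos² = sin²).
ω* = 2 / (1 + 0.01848) = 2 / 1.01848 ≈ 1.9637.
Hence ρ(B_{ω*}) = 1.9637 − 1 = 0.9637.

ρ_SOR = 0.9637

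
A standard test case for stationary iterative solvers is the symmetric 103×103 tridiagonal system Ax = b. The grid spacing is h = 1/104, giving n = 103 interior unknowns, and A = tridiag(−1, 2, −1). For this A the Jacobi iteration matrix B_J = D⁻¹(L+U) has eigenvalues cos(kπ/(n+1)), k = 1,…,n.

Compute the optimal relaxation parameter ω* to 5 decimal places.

[ρ_J] n=103: ρ(B_J) = cos(π/(n+1)) = cos(π/104) = 0.99954.
1 − cos²(π/104) = sin²(π/104) ⇒ √(1−ρ_J²) = sin(π/104) = 0.030203.
ω* = 2/(1+0.030203) = 1.94136
ρ(B_{ω*}) = ω*−1 = 0.94136

ω* = 1.94136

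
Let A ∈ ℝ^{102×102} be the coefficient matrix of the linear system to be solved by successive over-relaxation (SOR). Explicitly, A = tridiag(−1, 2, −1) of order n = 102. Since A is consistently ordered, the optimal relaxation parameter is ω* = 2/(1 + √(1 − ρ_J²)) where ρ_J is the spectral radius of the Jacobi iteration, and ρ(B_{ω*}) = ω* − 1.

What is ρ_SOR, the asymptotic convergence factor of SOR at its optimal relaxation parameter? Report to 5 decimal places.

ρ_SOR = 0.94081

With n=102, ρ(Jacobi) = cos(π/103) = 0.99953.
1 − cos²(π/103) = sin²(π/103) ⇒ √(1−ρ_J²) = sin(π/103) = 0.030496.
So ω* = 2/1.030496 = 1.94081 (Young).
ρ(B_{ω*}) = ω*−1 = 0.94081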